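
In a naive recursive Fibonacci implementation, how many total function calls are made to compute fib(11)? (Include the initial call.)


Let C(m) = total calls to evaluate fib(m). Then C(0)=C(1)=1, and
C(m) = 1 + C(m-1) + C(m-2) for m >= 2.
Build the table (each entry = 1 + previous two):
  C(0) = 1
  C(1) = 1
  C(2) = 1 + 1 + 1 = 3
  C(3) = 1 + 3 + 1 = 5
  C(4) = 1 + 5 + 3 = 9
  C(5) = 1 + 9 + 5 = 15
  C(6) = 1 + 15 + 9 = 25
  C(7) = 1 + 25 + 15 = 41
  C(8) = 1 + 41 + 25 = 67
  C(9) = 1 + 67 + 41 = 109
  C(10) = 1 + 109 + 67 = 177
  C(11) = 1 + 177 + 109 = 287
Total calls for fib(11) = 287


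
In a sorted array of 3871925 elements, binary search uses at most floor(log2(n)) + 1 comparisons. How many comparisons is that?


Halving sequence: 3871925 -> 1935962 -> 967981 -> 483990 -> 241995 -> 120997 -> 60498 -> 30249 -> 15124 -> 7562 -> 3781 -> 1890 -> 945 -> 472 -> 236 -> 118 -> 59 -> 29 -> 14 -> 7 -> 3 -> 1
Number of halvings = 21
Max comparisons = 21 + 1 = 22


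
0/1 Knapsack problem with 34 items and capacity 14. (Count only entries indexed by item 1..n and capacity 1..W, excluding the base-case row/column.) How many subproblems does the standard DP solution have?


The DP table is indexed by (item, capacity).
Rows: 34 items
Columns: 14 capacity values (1 to W)
Total subproblems = 34 * 14 = 476


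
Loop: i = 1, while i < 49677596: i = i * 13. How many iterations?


i multiplies by 13 each step:
i = 1 -> 13 -> 169 -> 2197 -> 28561 -> 371293 -> 4826809 -> 62748517 (stop)
Iterations = ceil(log_13(49677596)) = 7


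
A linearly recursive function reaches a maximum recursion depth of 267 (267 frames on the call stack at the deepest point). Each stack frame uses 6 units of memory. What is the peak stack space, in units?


Maximum recursion depth = 267 frames
Memory per frame = 6 units
Total stack space = depth * frame_size
= 267 * 6 = 1602


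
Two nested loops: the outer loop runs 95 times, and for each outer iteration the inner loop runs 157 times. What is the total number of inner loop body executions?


Outer loop: 95 iterations
Inner loop: 157 iterations per outer iteration
Total = 95 * 157 = 14915


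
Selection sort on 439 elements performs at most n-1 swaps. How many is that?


Each of the 438 passes places one element in its final position.
Pass 1: swap minimum into position 0
Pass 2: swap minimum of remaining into position 1
...
Pass 438: last two elements, one swap
Maximum swaps = 439 - 1 = 438


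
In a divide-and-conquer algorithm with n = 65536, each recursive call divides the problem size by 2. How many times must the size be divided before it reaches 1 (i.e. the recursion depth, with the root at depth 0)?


Number of divisions = log_2(65536)
Sizes: 65536 -> 32768 -> 16384 -> 8192 -> 4096 -> 2048 -> 1024 -> 512 -> 256 -> 128 -> 64 -> 32 -> 16 -> 8 -> 4 -> 2 -> 1 (16 divisions)
Recursion depth = 16


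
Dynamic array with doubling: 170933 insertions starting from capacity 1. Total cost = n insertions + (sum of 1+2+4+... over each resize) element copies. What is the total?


n = 170933
Insertion costs: 170933
Resizes copy 1, 2, 4, ... up to the largest power of 2 that is <= n-1 = 170932, i.e. 131072.
Copy costs = 1 + 2 + 4 + 8 + 16 + 32 + 64 + 128 + 256 + 512 + 1024 + 2048 + 4096 + 8192 + 16384 + 32768 + 65536 + 131072 = 262143
Total = 170933 + 262143 = 433076


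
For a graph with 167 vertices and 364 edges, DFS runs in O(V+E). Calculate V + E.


A full DFS traversal visits each vertex once and examines each edge once.
V = 167
E = 364
Sum = 167 + 364 = 531


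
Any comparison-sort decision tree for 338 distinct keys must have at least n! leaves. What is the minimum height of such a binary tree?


A binary decision tree of height h has at most 2^h leaves and needs at least n! of them, so h >= ceil(log2(n!)).
338! is far too large to multiply out, so use Stirling's series:
  ln(n!) ~ n ln n - n + (1/2) ln(2 pi n) + 1/(12n)  (error below 1/(360 n^3), negligible here)
  ln(338) = 5.8230459
  n ln n = 338 * 5.8230459 = 1968.1895
  (1/2) ln(2 pi * 338) = (1/2) ln(2123.7166) = 3.8305
  1/(12*338) = 0.0002
  ln(338!) ~ 1968.1895 - 338 + 3.8305 + 0.0002 = 1634.0202
Convert to base 2: log2(338!) = 1634.0202 / ln 2 = 1634.0202 / 0.69314718 = 2357.3928
ceil(2357.3928) = 2358


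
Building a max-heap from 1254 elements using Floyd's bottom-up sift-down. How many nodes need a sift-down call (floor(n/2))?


In a heap of 1254 elements (0-indexed array):
  Last element index: 1253
  Parent of last element: floor((1253 - 1) / 2) = 626
  Internal nodes: indices 0 to 626
  Count = floor(1254/2) = 627


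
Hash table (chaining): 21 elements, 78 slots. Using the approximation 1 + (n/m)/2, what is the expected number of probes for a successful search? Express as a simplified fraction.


Computing expected probes:
alpha = 21/78
= 1 + alpha/2
= 1 + 21/(2*78)
= (2*78 + 21) / (2*78)
= 177/156 = 59/52


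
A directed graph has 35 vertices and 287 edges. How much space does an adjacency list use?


Adjacency list: one list head per vertex + one entry per edge
Vertex heads: 35
Edge entries: 287
Total = 35 + 287 = 322


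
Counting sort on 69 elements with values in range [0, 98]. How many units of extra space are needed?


Output array size: 69 (to store sorted result)
Count array size: 99 (one slot per possible value, range 0 to 98)
Total extra space = 69 + 99 = 168


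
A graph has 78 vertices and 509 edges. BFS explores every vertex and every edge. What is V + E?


A full BFS traversal dequeues each vertex once and examines each edge once.
Vertex visits: 78
Edge visits: 509
V + E = 78 + 509 = 587


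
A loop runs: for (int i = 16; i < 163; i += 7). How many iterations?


Loop starts at i = 16, increments by 7, stops when i >= 163.
Number of iterations = ceil((163 - 16) / 7)
= ceil(147 / 7)
= 21


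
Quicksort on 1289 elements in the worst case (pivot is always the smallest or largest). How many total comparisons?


In the worst case, each partition step picks the worst pivot:
  Partition 1: 1288 comparisons (n-1 elements to compare)
  Partition 2: 1287 comparisons
  Partition 3: 1286 comparisons
  Partition 4: 1285 comparisons
  Partition 5: 1284 comparisons
  ...
  Last partition: 0 comparisons
Total = (n-1) + (n-2) + ... + 1 + 0 = n*(n-1)/2
= 1289*1288/2 = 830116


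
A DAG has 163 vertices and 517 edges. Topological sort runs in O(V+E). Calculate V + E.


V = 163 (vertex processing)
E = 517 (edge processing)
V + E = 163 + 517 = 680


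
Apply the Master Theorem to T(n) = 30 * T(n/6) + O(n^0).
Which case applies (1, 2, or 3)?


The Master Theorem: T(n) = a*T(n/b) + O(n^c)
  a = 30, b = 6, c = 0
log_b(a) = log_6(30) ~ 1.898
Compare b^c with a: 6^0 = 1 < 30, so c < log_b(a).
Since c < log_b(a), Case 1 applies.
T(n) = O(n^(log_6 30)) ~ O(n^1.898)
Master Theorem case = 1


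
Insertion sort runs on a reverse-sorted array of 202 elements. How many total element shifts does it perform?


Sum of shifts = 1 + 2 + 3 + ... + 201
= 202 * 201 / 2
= 40602 / 2
= 20301


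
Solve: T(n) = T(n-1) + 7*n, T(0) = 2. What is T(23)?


Expanding the recurrence:
T(23) = T(22) + 7*23
       = T(21) + 7*22 + 7*23
       ...
       = T(0) + 7*(1 + 2 + ... + 23)
       = 2 + 7 * 23*24/2
       = 2 + 7 * 276
       = 2 + 1932 = 1934


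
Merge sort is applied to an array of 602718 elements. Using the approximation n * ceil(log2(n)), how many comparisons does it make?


Merge sort divides the array into halves recursively.
Number of levels = ceil(log2(602718)) = 20
At each level, approximately n = 602718 comparisons are needed for merging.
Total comparisons ~ n * ceil(log2(n)) = 602718 * 20 = 12054360


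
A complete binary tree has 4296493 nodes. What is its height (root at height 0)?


In a complete binary tree, level k holds nodes 2^k .. 2^(k+1)-1 (1-indexed).
Height = floor(log2(n)) = floor(log2(4296493)) = 22
Check: 2^22 = 4194304 <= 4296493 < 8388608 = 2^23


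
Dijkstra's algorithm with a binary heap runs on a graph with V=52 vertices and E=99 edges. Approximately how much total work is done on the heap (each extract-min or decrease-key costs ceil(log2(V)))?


Dijkstra with a binary heap: each vertex is extracted once, each edge may relax once.
Each heap operation costs O(log V).
V + E = 52 + 99 = 151
ceil(log2(52)) = 6 (since 2^5 = 32 < 52 <= 64 = 2^6)
Total heap work = (V+E) * ceil(log2(V)) = 151 * 6 = 906


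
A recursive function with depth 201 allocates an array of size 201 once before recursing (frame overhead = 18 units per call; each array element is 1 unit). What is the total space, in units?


Array allocation: 201 units (allocated once)
Stack frames: 201 deep * 18 per frame = 3618 units
Total = 201 + 3618 = 3819


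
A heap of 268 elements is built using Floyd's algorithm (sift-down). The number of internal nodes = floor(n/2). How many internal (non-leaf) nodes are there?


Leaf nodes occupy roughly half the array.
Sift-down is called for each internal node, starting from the last one.
Internal nodes = floor(n/2) = floor(268/2) = 134


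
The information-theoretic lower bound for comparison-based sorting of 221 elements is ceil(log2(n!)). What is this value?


A binary decision tree of height h has at most 2^h leaves and needs at least n! of them, so h >= ceil(log2(n!)).
221! is far too large to multiply out, so use Stirling's series:
  ln(n!) ~ n ln n - n + (1/2) ln(2 pi n) + 1/(12n)  (error below 1/(360 n^3), negligible here)
  ln(221) = 5.3981627
  n ln n = 221 * 5.3981627 = 1192.9940
  (1/2) ln(2 pi * 221) = (1/2) ln(1388.5840) = 3.6180
  1/(12*221) = 0.0004
  ln(221!) ~ 1192.9940 - 221 + 3.6180 + 0.0004 = 975.6124
Convert to base 2: log2(221!) = 975.6124 / ln 2 = 975.6124 / 0.69314718 = 1407.5112
ceil(1407.5112) = 1408


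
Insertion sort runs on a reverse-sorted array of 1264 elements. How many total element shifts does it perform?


Sum of shifts = 1 + 2 + 3 + ... + 1263
= 1264 * 1263 / 2
= 1596432 / 2
= 798216


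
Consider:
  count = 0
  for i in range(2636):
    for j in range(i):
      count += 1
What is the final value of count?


For each i, the inner loop runs i times:
  i=0: inner runs 0 times
  i=1: inner runs 1 time
  i=2: inner runs 2 times
  i=3: inner runs 3 times
  i=4: inner runs 4 times
  i=5: inner runs 5 times
  i=6: inner runs 6 times
  i=7: inner runs 7 times
  ...
Total = 0 + 1 + 2 + ... + 2635 = 2636*(2636-1)/2 = 3472930


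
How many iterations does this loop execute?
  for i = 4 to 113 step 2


The loop variable i takes values starting at 4 and increments by 2 each iteration.
Sequence: i = 4, 6, 8, 10, 12, 14, 16, 18, 20, ...
The upper bound 113 is inclusive, so the count is floor((last - first) / step) + 1:
floor((113 - 4) / 2) + 1 = floor(109/2) + 1 = 54 + 1 = 55


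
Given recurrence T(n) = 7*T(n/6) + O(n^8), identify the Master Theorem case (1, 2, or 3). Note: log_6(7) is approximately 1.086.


Master Theorem parameters: a=7, b=6, c=8
log_b(a) = 1.086
Compare b^c with a: 6^8 = 1679616 > 7, so c > log_b(a).
Comparing c=8 vs log_b(a)=1.086:
8 > 1.086 => Case 3
Result: T(n) = O(n^8)
Master Theorem case = 3


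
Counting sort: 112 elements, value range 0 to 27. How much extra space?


n = 112 (output array)
k = 28 (count array for 28 distinct values)
Extra space = 112 + 28 = 140


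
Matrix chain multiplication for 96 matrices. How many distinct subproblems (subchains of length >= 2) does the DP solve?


Subproblems are indexed by (i, j) where i < j.
Number of such pairs = n*(n-1)/2
= 96 * 95 / 2
= 4560


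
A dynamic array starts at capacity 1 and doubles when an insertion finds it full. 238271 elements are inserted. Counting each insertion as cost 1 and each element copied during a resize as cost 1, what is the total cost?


n = 238271
Insertion costs: 238271
Resizes copy 1, 2, 4, ... up to the largest power of 2 that is <= n-1 = 238270, i.e. 131072.
Copy costs = 1 + 2 + 4 + 8 + 16 + 32 + 64 + 128 + 256 + 512 + 1024 + 2048 + 4096 + 8192 + 16384 + 32768 + 65536 + 131072 = 262143
Total = 238271 + 262143 = 500414


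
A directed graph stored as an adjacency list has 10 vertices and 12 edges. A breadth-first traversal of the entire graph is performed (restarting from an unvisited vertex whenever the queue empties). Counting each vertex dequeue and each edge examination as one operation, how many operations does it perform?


A full BFS traversal dequeues each vertex once and examines each edge once.
Vertex visits: 10
Edge visits: 12
V + E = 10 + 12 = 22


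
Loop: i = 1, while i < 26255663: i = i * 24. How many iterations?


i multiplies by 24 each step:
i = 1 -> 24 -> 576 -> 13824 -> 331776 -> 7962624 -> 191102976 (stop)
Iterations = ceil(log_24(26255663)) = 6


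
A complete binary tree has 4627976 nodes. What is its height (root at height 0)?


In a complete binary tree, level k holds nodes 2^k .. 2^(k+1)-1 (1-indexed).
Height = floor(log2(n)) = floor(log2(4627976)) = 22
Check: 2^22 = 4194304 <= 4627976 < 8388608 = 2^23


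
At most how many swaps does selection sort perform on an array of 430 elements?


Each of the 429 passes places one element in its final position.
Pass 1: swap minimum into position 0
Pass 2: swap minimum of remaining into position 1
...
Pass 429: last two elements, one swap
Maximum swaps = 430 - 1 = 429


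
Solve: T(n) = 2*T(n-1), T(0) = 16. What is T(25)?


Unrolling:
T(25) = 2*T(24) = 2^2*T(23) = ... = 2^25*T(0)
= 2^25 * 16
= 33554432 * 16 = 536870912


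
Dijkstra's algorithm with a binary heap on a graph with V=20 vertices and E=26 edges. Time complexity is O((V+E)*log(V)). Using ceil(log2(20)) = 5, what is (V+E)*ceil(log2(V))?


Dijkstra with a binary heap: each vertex is extracted once, each edge may relax once.
Each heap operation costs O(log V).
V + E = 20 + 26 = 46
ceil(log2(20)) = 5 (since 2^4 = 16 < 20 <= 32 = 2^5)
Total heap work = (V+E) * ceil(log2(V)) = 46 * 5 = 230


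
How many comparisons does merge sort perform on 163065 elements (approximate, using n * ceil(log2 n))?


Recursion depth: ceil(log2(163065)) = 18
Each recursion level merges n = 163065 elements
Total = 163065 * 18 = 2935170


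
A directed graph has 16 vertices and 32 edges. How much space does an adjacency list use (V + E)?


Adjacency list: one list head per vertex + one entry per edge
Vertex heads: 16
Edge entries: 32
Total = 16 + 32 = 48


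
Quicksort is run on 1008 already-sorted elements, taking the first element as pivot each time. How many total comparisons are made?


Sum of comparisons per partition:
1007 + 1006 + ... + 1 + 0
= 1008 * (1008 - 1) / 2
= 1008 * 1007 / 2
= 507528


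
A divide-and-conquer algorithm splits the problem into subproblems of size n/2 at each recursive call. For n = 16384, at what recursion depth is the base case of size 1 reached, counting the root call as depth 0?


At each depth, the problem size is divided by 2:
  Depth 0: problem size = 16384
  Depth 1: problem size = 8192
  Depth 2: problem size = 4096
  Depth 3: problem size = 2048
  Depth 4: problem size = 1024
  Depth 5: problem size = 512
  Depth 6: problem size = 256
  Depth 7: problem size = 128
  Depth 8: problem size = 64
  Depth 9: problem size = 32
  Depth 10: problem size = 16
  Depth 11: problem size = 8
  Depth 12: problem size = 4
  Depth 13: problem size = 2
  Depth 14: problem size = 1 (base case)
The base case is reached at depth log_2(16384) = 14 (the tree has 15 levels counting depth 0, but the depth asked for is 14).
Recursion depth = 14


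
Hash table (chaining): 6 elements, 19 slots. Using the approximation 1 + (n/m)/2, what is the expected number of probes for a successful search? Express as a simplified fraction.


Computing expected probes:
alpha = 6/19
= 1 + alpha/2
= 1 + 6/(2*19)
= (2*19 + 6) / (2*19)
= 44/38 = 22/19


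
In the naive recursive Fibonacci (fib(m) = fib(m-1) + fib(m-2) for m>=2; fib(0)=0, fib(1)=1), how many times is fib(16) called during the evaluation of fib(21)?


Let N(m) = number of times fib(m) is called while evaluating fib(21).
N(21) = 1 (the initial call).
N(20) = 1 (only fib(21) calls it).
For 1 <= m <= 19: fib(m) is called by fib(m+1) and fib(m+2), so
  N(m) = N(m+1) + N(m+2).
fib(0) is called only by fib(2), so N(0) = N(2).
Walk down from m=21:
  N(21)=1, N(20)=1, N(19)=2, N(18)=3, N(17)=5, N(16)=8
N(16) = 8


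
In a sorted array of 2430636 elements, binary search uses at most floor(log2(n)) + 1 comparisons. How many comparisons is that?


Halving sequence: 2430636 -> 1215318 -> 607659 -> 303829 -> 151914 -> 75957 -> 37978 -> 18989 -> 9494 -> 4747 -> 2373 -> 1186 -> 593 -> 296 -> 148 -> 74 -> 37 -> 18 -> 9 -> 4 -> 2 -> 1
Number of halvings = 21
Max comparisons = 21 + 1 = 22


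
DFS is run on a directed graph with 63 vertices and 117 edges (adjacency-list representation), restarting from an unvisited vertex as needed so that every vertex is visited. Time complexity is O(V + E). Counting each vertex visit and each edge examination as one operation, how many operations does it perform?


A full DFS traversal processes each vertex exactly once (push/pop on stack).
Each directed edge is examined once.
V = 63, E = 117
V + E = 180


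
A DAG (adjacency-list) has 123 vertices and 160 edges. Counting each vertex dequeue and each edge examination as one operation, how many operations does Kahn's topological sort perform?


V = 123 (vertex processing)
E = 160 (edge processing)
V + E = 123 + 160 = 283


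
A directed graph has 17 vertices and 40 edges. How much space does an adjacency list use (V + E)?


Adjacency list: one list head per vertex + one entry per edge
Vertex heads: 17
Edge entries: 40
Total = 17 + 40 = 57


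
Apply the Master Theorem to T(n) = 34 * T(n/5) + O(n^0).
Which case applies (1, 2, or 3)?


The Master Theorem: T(n) = a*T(n/b) + O(n^c)
  a = 34, b = 5, c = 0
log_b(a) = log_5(34) ~ 2.191
Compare b^c with a: 5^0 = 1 < 34, so c < log_b(a).
Since c < log_b(a), Case 1 applies.
T(n) = O(n^(log_5 34)) ~ O(n^2.191)
Master Theorem case = 1


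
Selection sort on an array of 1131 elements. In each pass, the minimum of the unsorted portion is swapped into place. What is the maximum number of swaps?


Selection sort performs one swap per pass:
  Pass 1: find min in positions 0 to 1130, swap with position 0
  Pass 2: find min in positions 1 to 1130, swap with position 1
  Pass 3: find min in positions 2 to 1130, swap with position 2
  Pass 4: find min in positions 3 to 1130, swap with position 3
  Pass 5: find min in positions 4 to 1130, swap with position 4
  ... (1125 more passes)
Total passes (and swaps) = n - 1 = 1131 - 1 = 1130


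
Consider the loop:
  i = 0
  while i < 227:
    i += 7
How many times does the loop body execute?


Starting at i = 0, each iteration adds 7.
Iterations until i >= 227:
  Iteration 1: i = 0 -> i = 7
  Iteration 2: i = 7 -> i = 14
  Iteration 3: i = 14 -> i = 21
  Iteration 4: i = 21 -> i = 28
  Iteration 5: i = 28 -> i = 35
  Iteration 6: i = 35 -> i = 42
  Iteration 7: i = 42 -> i = 49
  Iteration 8: i = 49 -> i = 56
  ... continuing ...
Total iterations = ceil(227/7) = 33


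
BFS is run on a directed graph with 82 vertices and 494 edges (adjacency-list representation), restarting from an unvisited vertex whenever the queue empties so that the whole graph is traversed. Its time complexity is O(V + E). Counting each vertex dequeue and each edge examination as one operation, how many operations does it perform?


A full BFS traversal dequeues each vertex exactly once and examines each directed edge exactly once.
V = 82 (vertex processing cost)
E = 494 (edge examination cost)
Total operations proportional to V + E = 82 + 494 = 576


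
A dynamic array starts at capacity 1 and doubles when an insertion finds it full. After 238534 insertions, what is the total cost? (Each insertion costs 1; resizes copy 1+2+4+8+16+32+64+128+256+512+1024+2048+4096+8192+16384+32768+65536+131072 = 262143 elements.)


Insertion cost: 238534 (one per element)
Resizes occur just before inserting elements 2, 3, 5, 9, ...
Elements copied at each resize: 1 + 2 + 4 + 8 + 16 + 32 + 64 + 128 + 256 + 512 + 1024 + 2048 + 4096 + 8192 + 16384 + 32768 + 65536 + 131072
Sum of copies = 262143 (geometric series: 2^k - 1)
Total = 238534 + 262143 = 500677


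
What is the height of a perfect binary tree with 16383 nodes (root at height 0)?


A perfect binary tree with 16383 nodes:
  16383 = 2^14 - 1
  Levels: 0, 1, ..., 13
  Height = 13


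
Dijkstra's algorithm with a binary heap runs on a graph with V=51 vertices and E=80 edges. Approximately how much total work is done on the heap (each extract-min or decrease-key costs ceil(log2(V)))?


Dijkstra with a binary heap: each vertex is extracted once, each edge may relax once.
Each heap operation costs O(log V).
V + E = 51 + 80 = 131
ceil(log2(51)) = 6 (since 2^5 = 32 < 51 <= 64 = 2^6)
Total heap work = (V+E) * ceil(log2(V)) = 131 * 6 = 786


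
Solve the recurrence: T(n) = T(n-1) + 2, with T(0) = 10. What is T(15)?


Unrolling the recurrence:
T(15) = T(14) + 2
       = T(13) + 2 + 2
       = T(12) + 2*3
       ...
       = T(0) + 2*15
       = 10 + 30 = 40


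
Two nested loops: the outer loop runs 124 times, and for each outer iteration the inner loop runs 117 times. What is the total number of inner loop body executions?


Outer loop: 124 iterations
Inner loop: 117 iterations per outer iteration
Total = 124 * 117 = 14508


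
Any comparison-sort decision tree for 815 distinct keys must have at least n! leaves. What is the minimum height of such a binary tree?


A binary decision tree of height h has at most 2^h leaves and needs at least n! of them, so h >= ceil(log2(n!)).
815! is far too large to multiply out, so use Stirling's series:
  ln(n!) ~ n ln n - n + (1/2) ln(2 pi n) + 1/(12n)  (error below 1/(360 n^3), negligible here)
  ln(815) = 6.7031881
  n ln n = 815 * 6.7031881 = 5463.0983
  (1/2) ln(2 pi * 815) = (1/2) ln(5120.7960) = 4.2705
  1/(12*815) = 0.0001
  ln(815!) ~ 5463.0983 - 815 + 4.2705 + 0.0001 = 4652.3689
Convert to base 2: log2(815!) = 4652.3689 / ln 2 = 4652.3689 / 0.69314718 = 6711.9495
ceil(6711.9495) = 6712


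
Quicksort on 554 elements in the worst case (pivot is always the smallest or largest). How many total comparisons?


In the worst case, each partition step picks the worst pivot:
  Partition 1: 553 comparisons (n-1 elements to compare)
  Partition 2: 552 comparisons
  Partition 3: 551 comparisons
  Partition 4: 550 comparisons
  Partition 5: 549 comparisons
  ...
  Last partition: 0 comparisons
Total = (n-1) + (n-2) + ... + 1 + 0 = n*(n-1)/2
= 554*553/2 = 153181


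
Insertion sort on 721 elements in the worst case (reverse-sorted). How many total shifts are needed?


In the worst case (reverse-sorted), each element shifts past all previous:
  Element 1: 1 shifts
  Element 2: 2 shifts
  Element 3: 3 shifts
  Element 4: 4 shifts
  Element 5: 5 shifts
  ...
  Element 720: 720 shifts
Total = 1 + 2 + ... + 720
= 721*(721-1)/2 = 259560


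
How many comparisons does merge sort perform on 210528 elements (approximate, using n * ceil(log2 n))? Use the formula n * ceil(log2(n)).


Recursion depth: ceil(log2(210528)) = 18
Each recursion level merges n = 210528 elements
Total = 210528 * 18 = 3789504


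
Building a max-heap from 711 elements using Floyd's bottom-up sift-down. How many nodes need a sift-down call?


In a heap of 711 elements (0-indexed array):
  Last element index: 710
  Parent of last element: floor((710 - 1) / 2) = 354
  Internal nodes: indices 0 to 354
  Count = floor(711/2) = 355


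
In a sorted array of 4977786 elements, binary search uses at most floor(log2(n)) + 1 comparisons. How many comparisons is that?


Halving sequence: 4977786 -> 2488893 -> 1244446 -> 622223 -> 311111 -> 155555 -> 77777 -> 38888 -> 19444 -> 9722 -> 4861 -> 2430 -> 1215 -> 607 -> 303 -> 151 -> 75 -> 37 -> 18 -> 9 -> 4 -> 2 -> 1
Number of halvings = 22
Max comparisons = 22 + 1 = 23


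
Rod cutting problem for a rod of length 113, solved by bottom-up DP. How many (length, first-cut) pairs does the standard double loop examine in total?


For each subproblem length i = 1..113, the inner loop considers i possible first cuts.
Total = 1 + 2 + ... + 113
= 113*(113+1)/2
= 113*114/2 = 6441


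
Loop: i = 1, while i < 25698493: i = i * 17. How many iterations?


i multiplies by 17 each step:
i = 1 -> 17 -> 289 -> 4913 -> 83521 -> 1419857 -> 24137569 -> 410338673 (stop)
Iterations = ceil(log_17(25698493)) = 7


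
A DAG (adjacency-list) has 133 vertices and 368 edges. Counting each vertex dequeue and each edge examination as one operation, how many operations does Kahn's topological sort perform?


V = 133 (vertex processing)
E = 368 (edge processing)
V + E = 133 + 368 = 501


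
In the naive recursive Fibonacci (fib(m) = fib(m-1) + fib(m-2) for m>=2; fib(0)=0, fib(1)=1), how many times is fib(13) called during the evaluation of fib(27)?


Let N(m) = number of times fib(m) is called while evaluating fib(27).
N(27) = 1 (the initial call).
N(26) = 1 (only fib(27) calls it).
For 1 <= m <= 25: fib(m) is called by fib(m+1) and fib(m+2), so
  N(m) = N(m+1) + N(m+2).
fib(0) is called only by fib(2), so N(0) = N(2).
Walk down from m=27:
  N(27)=1, N(26)=1, N(25)=2, N(24)=3, N(23)=5, N(22)=8, N(21)=13, N(20)=21, N(19)=34, N(18)=55, N(17)=89, N(16)=144, N(15)=233, N(14)=377, N(13)=610
N(13) = 610


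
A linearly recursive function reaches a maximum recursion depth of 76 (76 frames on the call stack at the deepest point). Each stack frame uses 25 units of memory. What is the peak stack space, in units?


Maximum recursion depth = 76 frames
Memory per frame = 25 units
Total stack space = depth * frame_size
= 76 * 25 = 1900


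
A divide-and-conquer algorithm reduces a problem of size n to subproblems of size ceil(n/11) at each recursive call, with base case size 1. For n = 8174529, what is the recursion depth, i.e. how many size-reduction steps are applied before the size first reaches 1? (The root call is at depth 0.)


Each step divides the size by 11 (rounding up); after k steps the size is ceil(n/11^k), which equals 1 exactly when 11^k >= n.
So the depth is the smallest k with 11^k >= 8174529, i.e. ceil(log_11(8174529)).
11^6 = 1771561 < 8174529 <= 19487171 = 11^7
Recursion depth = 7


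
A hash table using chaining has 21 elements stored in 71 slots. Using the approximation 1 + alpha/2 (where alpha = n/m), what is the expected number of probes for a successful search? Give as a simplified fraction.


Load factor alpha = n/m = 21/71
Expected probes = 1 + alpha/2 = 1 + 21/(2*71)
= 1 + 21/142
= 142/142 + 21/142
= 163/142


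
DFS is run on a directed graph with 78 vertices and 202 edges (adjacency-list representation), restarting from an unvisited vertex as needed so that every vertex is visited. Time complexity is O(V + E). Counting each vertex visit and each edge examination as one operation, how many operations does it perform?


A full DFS traversal processes each vertex exactly once (push/pop on stack).
Each directed edge is examined once.
V = 78, E = 202
V + E = 280


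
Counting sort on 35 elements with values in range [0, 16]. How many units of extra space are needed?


Output array size: 35 (to store sorted result)
Count array size: 17 (one slot per possible value, range 0 to 16)
Total extra space = 35 + 17 = 52


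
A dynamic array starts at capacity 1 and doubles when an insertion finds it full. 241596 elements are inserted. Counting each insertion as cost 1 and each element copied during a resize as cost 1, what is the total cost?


n = 241596
Insertion costs: 241596
Resizes copy 1, 2, 4, ... up to the largest power of 2 that is <= n-1 = 241595, i.e. 131072.
Copy costs = 1 + 2 + 4 + 8 + 16 + 32 + 64 + 128 + 256 + 512 + 1024 + 2048 + 4096 + 8192 + 16384 + 32768 + 65536 + 131072 = 262143
Total = 241596 + 262143 = 503739


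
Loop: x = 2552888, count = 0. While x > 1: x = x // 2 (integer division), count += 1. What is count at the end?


The variable x halves each step:
x = 2552888 -> 1276444 -> 638222 -> 319111 -> 159555 -> 79777 -> 39888 -> 19944 -> 9972 -> 4986 -> 2493 -> 1246 -> 623 -> 311 -> 155 -> 77 -> 38 -> 19 -> 9 -> 4 -> 2 -> 1
Number of halvings = floor(log2(2552888)) = 21


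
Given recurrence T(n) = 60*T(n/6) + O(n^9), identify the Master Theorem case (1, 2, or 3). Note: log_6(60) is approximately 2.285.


Master Theorem parameters: a=60, b=6, c=9
log_b(a) = 2.285
Compare b^c with a: 6^9 = 10077696 > 60, so c > log_b(a).
Comparing c=9 vs log_b(a)=2.285:
9 > 2.285 => Case 3
Result: T(n) = O(n^9)
Master Theorem case = 3


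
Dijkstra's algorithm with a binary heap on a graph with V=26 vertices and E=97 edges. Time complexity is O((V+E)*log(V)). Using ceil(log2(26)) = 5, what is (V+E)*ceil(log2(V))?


Dijkstra with a binary heap: each vertex is extracted once, each edge may relax once.
Each heap operation costs O(log V).
V + E = 26 + 97 = 123
ceil(log2(26)) = 5 (since 2^4 = 16 < 26 <= 32 = 2^5)
Total heap work = (V+E) * ceil(log2(V)) = 123 * 5 = 615


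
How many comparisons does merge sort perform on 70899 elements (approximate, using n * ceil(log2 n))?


Recursion depth: ceil(log2(70899)) = 17
Each recursion level merges n = 70899 elements
Total = 70899 * 17 = 1205283


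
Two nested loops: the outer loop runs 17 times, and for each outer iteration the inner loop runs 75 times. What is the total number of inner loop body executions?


Outer loop: 17 iterations
Inner loop: 75 iterations per outer iteration
Total = 17 * 75 = 1275


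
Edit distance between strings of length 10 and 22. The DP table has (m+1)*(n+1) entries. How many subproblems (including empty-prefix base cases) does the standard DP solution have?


The table includes base cases (empty prefixes).
Rows: (m+1) = 11
Columns: (n+1) = 23
Total = 11 * 23 = 253


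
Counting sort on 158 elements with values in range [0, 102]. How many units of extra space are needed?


Output array size: 158 (to store sorted result)
Count array size: 103 (one slot per possible value, range 0 to 102)
Total extra space = 158 + 103 = 261


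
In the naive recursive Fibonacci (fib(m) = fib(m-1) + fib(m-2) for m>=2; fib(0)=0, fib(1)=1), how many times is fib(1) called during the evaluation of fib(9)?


Let N(m) = number of times fib(m) is called while evaluating fib(9).
N(9) = 1 (the initial call).
N(8) = 1 (only fib(9) calls it).
For 1 <= m <= 7: fib(m) is called by fib(m+1) and fib(m+2), so
  N(m) = N(m+1) + N(m+2).
fib(0) is called only by fib(2), so N(0) = N(2).
Walk down from m=9:
  N(9)=1, N(8)=1, N(7)=2, N(6)=3, N(5)=5, N(4)=8, N(3)=13, N(2)=21, N(1)=34
N(1) = 34


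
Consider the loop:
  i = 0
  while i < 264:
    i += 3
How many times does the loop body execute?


Starting at i = 0, each iteration adds 3.
Iterations until i >= 264:
  Iteration 1: i = 0 -> i = 3
  Iteration 2: i = 3 -> i = 6
  Iteration 3: i = 6 -> i = 9
  Iteration 4: i = 9 -> i = 12
  Iteration 5: i = 12 -> i = 15
  Iteration 6: i = 15 -> i = 18
  Iteration 7: i = 18 -> i = 21
  Iteration 8: i = 21 -> i = 24
  ... continuing ...
Total iterations = ceil(264/3) = 88


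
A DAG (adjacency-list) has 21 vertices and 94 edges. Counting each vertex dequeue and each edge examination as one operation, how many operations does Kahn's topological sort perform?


V = 21 (vertex processing)
E = 94 (edge processing)
V + E = 21 + 94 = 115


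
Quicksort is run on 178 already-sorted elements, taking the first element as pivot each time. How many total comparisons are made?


Sum of comparisons per partition:
177 + 176 + ... + 1 + 0
= 178 * (178 - 1) / 2
= 178 * 177 / 2
= 15753


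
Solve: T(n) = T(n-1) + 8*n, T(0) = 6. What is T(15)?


Expanding the recurrence:
T(15) = T(14) + 8*15
       = T(13) + 8*14 + 8*15
       ...
       = T(0) + 8*(1 + 2 + ... + 15)
       = 6 + 8 * 15*16/2
       = 6 + 8 * 120
       = 6 + 960 = 966


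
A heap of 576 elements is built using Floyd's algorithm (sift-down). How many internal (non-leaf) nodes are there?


Leaf nodes occupy roughly half the array.
Sift-down is called for each internal node, starting from the last one.
Internal nodes = floor(n/2) = floor(576/2) = 288


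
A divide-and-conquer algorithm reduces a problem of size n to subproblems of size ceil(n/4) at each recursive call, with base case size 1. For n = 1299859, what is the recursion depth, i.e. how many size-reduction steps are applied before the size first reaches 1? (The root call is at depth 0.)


Each step divides the size by 4 (rounding up); after k steps the size is ceil(n/4^k), which equals 1 exactly when 4^k >= n.
So the depth is the smallest k with 4^k >= 1299859, i.e. ceil(log_4(1299859)).
4^10 = 1048576 < 1299859 <= 4194304 = 4^11
Recursion depth = 11


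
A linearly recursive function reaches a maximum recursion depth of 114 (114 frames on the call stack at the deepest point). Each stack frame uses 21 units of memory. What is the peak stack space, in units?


Maximum recursion depth = 114 frames
Memory per frame = 21 units
Total stack space = depth * frame_size
= 114 * 21 = 2394


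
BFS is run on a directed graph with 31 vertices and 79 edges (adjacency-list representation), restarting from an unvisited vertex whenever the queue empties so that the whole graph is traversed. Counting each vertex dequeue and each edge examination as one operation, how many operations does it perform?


A full BFS traversal dequeues each vertex exactly once and examines each directed edge exactly once.
V = 31 (vertex processing cost)
E = 79 (edge examination cost)
Total operations proportional to V + E = 31 + 79 = 110


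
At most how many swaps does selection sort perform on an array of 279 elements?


Each of the 278 passes places one element in its final position.
Pass 1: swap minimum into position 0
Pass 2: swap minimum of remaining into position 1
...
Pass 278: last two elements, one swap
Maximum swaps = 279 - 1 = 278


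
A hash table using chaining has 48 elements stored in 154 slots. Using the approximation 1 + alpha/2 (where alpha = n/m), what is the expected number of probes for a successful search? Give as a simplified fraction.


Load factor alpha = n/m = 48/154
Expected probes = 1 + alpha/2 = 1 + 48/(2*154)
= 1 + 48/308
= 308/308 + 48/308
= 356/308
Simplify: 89/77


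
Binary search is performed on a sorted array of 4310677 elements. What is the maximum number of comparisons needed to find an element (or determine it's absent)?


Binary search halves the search space each comparison:
  Step 1: search space = 4310677 -> 2155338
  Step 2: search space = 2155338 -> 1077669
  Step 3: search space = 1077669 -> 538834
  Step 4: search space = 538834 -> 269417
  Step 5: search space = 269417 -> 134708
  Step 6: search space = 134708 -> 67354
  Step 7: search space = 67354 -> 33677
  Step 8: search space = 33677 -> 16838
  Step 9: search space = 16838 -> 8419
  Step 10: search space = 8419 -> 4209
  Step 11: search space = 4209 -> 2104
  Step 12: search space = 2104 -> 1052
  Step 13: search space = 1052 -> 526
  Step 14: search space = 526 -> 263
  Step 15: search space = 263 -> 131
  Step 16: search space = 131 -> 65
  Step 17: search space = 65 -> 32
  Step 18: search space = 32 -> 16
  Step 19: search space = 16 -> 8
  Step 20: search space = 8 -> 4
  Step 21: search space = 4 -> 2
  Step 22: search space = 2 -> 1
  Step 23: search space = 1 (final check)
Maximum comparisons = floor(log2(4310677)) + 1 = 22 + 1 = 23


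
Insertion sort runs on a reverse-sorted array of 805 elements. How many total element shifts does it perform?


Sum of shifts = 1 + 2 + 3 + ... + 804
= 805 * 804 / 2
= 647220 / 2
= 323610


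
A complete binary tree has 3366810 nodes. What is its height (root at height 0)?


In a complete binary tree, level k holds nodes 2^k .. 2^(k+1)-1 (1-indexed).
Height = floor(log2(n)) = floor(log2(3366810)) = 21
Check: 2^21 = 2097152 <= 3366810 < 4194304 = 2^22


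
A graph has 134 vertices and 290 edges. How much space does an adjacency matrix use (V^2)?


Adjacency matrix: V x V grid of entries
Space = V^2 = 134^2 = 134 * 134 = 17956


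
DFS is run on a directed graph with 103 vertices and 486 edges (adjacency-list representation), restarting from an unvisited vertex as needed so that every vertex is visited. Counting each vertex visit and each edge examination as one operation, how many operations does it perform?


A full DFS traversal processes each vertex exactly once (push/pop on stack).
Each directed edge is examined once.
V = 103, E = 486
V + E = 589


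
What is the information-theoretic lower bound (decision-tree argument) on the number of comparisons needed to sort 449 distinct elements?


A binary decision tree of height h has at most 2^h leaves and needs at least n! of them, so h >= ceil(log2(n!)).
449! is far too large to multiply out, so use Stirling's series:
  ln(n!) ~ n ln n - n + (1/2) ln(2 pi n) + 1/(12n)  (error below 1/(360 n^3), negligible here)
  ln(449) = 6.1070229
  n ln n = 449 * 6.1070229 = 2742.0533
  (1/2) ln(2 pi * 449) = (1/2) ln(2821.1502) = 3.9724
  1/(12*449) = 0.0002
  ln(449!) ~ 2742.0533 - 449 + 3.9724 + 0.0002 = 2297.0259
Convert to base 2: log2(449!) = 2297.0259 / ln 2 = 2297.0259 / 0.69314718 = 3313.9079
ceil(3313.9079) = 3314


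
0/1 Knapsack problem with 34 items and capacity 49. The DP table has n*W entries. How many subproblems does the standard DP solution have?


The DP table is indexed by (item, capacity).
Rows: 34 items
Columns: 49 capacity values (1 to W)
Total subproblems = 34 * 49 = 1666


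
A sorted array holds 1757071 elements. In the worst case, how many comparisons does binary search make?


Halving sequence: 1757071 -> 878535 -> 439267 -> 219633 -> 109816 -> 54908 -> 27454 -> 13727 -> 6863 -> 3431 -> 1715 -> 857 -> 428 -> 214 -> 107 -> 53 -> 26 -> 13 -> 6 -> 3 -> 1
Number of halvings = 20
Max comparisons = 20 + 1 = 21


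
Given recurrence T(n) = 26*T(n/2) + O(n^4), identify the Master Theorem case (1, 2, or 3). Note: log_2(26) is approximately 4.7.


Master Theorem parameters: a=26, b=2, c=4
log_b(a) = 4.7
Compare b^c with a: 2^4 = 16 < 26, so c < log_b(a).
Comparing c=4 vs log_b(a)=4.7:
4 < 4.7 => Case 1
Result: T(n) = O(n^(log_2 26)) ~ O(n^4.7)
Master Theorem case = 1


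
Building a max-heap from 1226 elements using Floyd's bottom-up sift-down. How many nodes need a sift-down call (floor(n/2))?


In a heap of 1226 elements (0-indexed array):
  Last element index: 1225
  Parent of last element: floor((1225 - 1) / 2) = 612
  Internal nodes: indices 0 to 612
  Count = floor(1226/2) = 613


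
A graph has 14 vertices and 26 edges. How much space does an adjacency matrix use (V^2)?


Adjacency matrix: V x V grid of entries
Space = V^2 = 14^2 = 14 * 14 = 196


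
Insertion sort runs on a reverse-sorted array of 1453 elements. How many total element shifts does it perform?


Sum of shifts = 1 + 2 + 3 + ... + 1452
= 1453 * 1452 / 2
= 2109756 / 2
= 1054878


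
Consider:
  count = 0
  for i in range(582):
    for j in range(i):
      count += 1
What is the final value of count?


For each i, the inner loop runs i times:
  i=0: inner runs 0 times
  i=1: inner runs 1 time
  i=2: inner runs 2 times
  i=3: inner runs 3 times
  i=4: inner runs 4 times
  i=5: inner runs 5 times
  i=6: inner runs 6 times
  i=7: inner runs 7 times
  ...
Total = 0 + 1 + 2 + ... + 581 = 582*(582-1)/2 = 169071


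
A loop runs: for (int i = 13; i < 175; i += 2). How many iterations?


Loop starts at i = 13, increments by 2, stops when i >= 175.
Number of iterations = ceil((175 - 13) / 2)
= ceil(162 / 2)
= 81


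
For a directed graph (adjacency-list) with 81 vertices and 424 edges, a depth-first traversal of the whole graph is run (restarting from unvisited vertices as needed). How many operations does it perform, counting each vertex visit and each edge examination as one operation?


A full DFS traversal visits each vertex once and examines each edge once.
V = 81
E = 424
Sum = 81 + 424 = 505
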